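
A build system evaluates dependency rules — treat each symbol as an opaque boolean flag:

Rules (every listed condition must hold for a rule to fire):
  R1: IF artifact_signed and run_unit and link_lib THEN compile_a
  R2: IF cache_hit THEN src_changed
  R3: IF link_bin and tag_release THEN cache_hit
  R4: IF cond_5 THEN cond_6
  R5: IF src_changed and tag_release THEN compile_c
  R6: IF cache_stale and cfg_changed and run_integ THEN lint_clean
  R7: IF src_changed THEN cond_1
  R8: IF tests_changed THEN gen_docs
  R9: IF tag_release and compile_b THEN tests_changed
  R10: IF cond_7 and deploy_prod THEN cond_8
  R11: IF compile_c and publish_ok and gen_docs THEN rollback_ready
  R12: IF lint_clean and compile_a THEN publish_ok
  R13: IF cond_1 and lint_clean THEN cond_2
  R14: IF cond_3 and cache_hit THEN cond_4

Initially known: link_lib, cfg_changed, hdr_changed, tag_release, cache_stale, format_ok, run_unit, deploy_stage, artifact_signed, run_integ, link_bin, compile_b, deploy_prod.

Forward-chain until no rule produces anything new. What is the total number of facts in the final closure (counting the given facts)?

Round 1 — R1, R3, R6, R9, derive compile_a, cache_hit, lint_clean, tests_changed.
Round 2 — R2, R8, R12, derive src_changed, gen_docs, publish_ok.
Round 3 — R5, R7, derive compile_c, cond_1.
Round 4 — R11, R13, derive rollback_ready, cond_2.
Closure: {artifact_signed, cache_hit, cache_stale, cfg_changed, compile_a, compile_b, compile_c, cond_1, cond_2, deploy_prod, deploy_stage, format_ok, gen_docs, hdr_changed, link_bin, link_lib, lint_clean, publish_ok, rollback_ready, run_integ, run_unit, src_changed, tag_release, tests_changed} — 24 facts.

24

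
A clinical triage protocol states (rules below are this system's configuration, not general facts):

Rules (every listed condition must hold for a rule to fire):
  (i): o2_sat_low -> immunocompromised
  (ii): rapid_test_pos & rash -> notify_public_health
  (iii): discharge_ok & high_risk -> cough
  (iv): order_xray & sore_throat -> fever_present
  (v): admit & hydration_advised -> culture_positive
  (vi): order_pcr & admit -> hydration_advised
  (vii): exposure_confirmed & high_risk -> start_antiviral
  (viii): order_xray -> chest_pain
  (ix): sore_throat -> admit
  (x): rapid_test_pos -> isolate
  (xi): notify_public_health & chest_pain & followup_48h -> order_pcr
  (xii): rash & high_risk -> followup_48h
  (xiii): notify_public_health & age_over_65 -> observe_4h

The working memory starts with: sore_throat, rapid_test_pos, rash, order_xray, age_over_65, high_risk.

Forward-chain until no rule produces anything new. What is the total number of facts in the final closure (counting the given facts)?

Round 1 fires (ii), (iv), (viii), (ix), (x), (xii), giving notify_public_health, fever_present, chest_pain, admit, isolate, followup_48h.
Round 2 fires (xi), (xiii), giving order_pcr, observe_4h.
Round 3 fires (vi), giving hydration_advised.
Round 4 fires (v), giving culture_positive.
Closure: {admit, age_over_65, chest_pain, culture_positive, fever_present, followup_48h, high_risk, hydration_advised, isolate, notify_public_health, observe_4h, order_pcr, order_xray, rapid_test_pos, rash, sore_throat} — 16 facts.

16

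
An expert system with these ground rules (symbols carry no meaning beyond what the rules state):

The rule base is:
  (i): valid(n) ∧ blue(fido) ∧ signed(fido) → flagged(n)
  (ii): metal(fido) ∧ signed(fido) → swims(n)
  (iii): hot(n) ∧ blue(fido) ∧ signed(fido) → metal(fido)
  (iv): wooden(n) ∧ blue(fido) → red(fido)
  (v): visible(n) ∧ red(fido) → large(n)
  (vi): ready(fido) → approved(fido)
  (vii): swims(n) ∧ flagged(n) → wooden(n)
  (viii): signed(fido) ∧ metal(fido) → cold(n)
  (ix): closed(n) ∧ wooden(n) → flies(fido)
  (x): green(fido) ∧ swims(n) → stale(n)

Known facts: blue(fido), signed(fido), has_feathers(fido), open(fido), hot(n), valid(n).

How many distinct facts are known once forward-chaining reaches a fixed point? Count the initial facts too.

[1] (i) [valid(n) ∧ blue(fido) ∧ signed(fido) → flagged(n)]; (iii) [hot(n) ∧ blue(fido) ∧ signed(fido) → metal(fido)]. ⇒ new: flagged(n), metal(fido).
[2] (ii) [metal(fido) ∧ signed(fido) → swims(n)]; (viii) [signed(fido) ∧ metal(fido) → cold(n)]. ⇒ new: swims(n), cold(n).
[3] (vii) [swims(n) ∧ flagged(n) → wooden(n)]. ⇒ new: wooden(n).
[4] (iv) [wooden(n) ∧ blue(fido) → red(fido)]. ⇒ new: red(fido).
Closure: {blue(fido), cold(n), flagged(n), has_feathers(fido), hot(n), metal(fido), open(fido), red(fido), signed(fido), swims(n), valid(n), wooden(n)} — 12 facts.

12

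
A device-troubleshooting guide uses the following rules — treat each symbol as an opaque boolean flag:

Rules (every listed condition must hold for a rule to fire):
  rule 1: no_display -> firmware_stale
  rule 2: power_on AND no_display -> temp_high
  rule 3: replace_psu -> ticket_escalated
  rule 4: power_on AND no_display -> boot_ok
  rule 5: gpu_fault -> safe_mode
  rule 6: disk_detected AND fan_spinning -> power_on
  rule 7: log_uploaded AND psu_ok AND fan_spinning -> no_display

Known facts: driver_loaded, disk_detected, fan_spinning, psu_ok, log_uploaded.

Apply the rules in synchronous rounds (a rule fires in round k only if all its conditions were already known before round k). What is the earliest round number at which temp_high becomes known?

2

Round 1: rule 6 [disk_detected AND fan_spinning -> power_on]; rule 7 [log_uploaded AND psu_ok AND fan_spinning -> no_display]. New: power_on, no_display.
Round 2: rule 1 [no_display -> firmware_stale]; rule 2 [power_on AND no_display -> temp_high]; rule 4 [power_on AND no_display -> boot_ok]. New: firmware_stale, temp_high, boot_ok.
temp_high first appears in round 2.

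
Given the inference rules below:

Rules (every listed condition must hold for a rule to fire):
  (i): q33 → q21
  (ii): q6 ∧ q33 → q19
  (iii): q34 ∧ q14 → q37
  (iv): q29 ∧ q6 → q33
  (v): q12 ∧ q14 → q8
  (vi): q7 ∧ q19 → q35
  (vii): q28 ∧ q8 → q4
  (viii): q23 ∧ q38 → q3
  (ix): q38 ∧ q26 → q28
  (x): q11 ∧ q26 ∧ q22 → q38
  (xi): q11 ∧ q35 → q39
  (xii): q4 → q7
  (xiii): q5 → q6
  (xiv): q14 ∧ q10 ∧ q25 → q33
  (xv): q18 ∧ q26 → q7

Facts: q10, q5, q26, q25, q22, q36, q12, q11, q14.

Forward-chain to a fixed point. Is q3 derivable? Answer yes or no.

Round 1 fires (v), (x), (xiii), (xiv), giving q8, q38, q6, q33.
Round 2 fires (i), (ii), (ix), giving q21, q19, q28.
Round 3 fires (vii), giving q4.
Round 4 fires (xii), giving q7.
Round 5 fires (vi), giving q35.
Round 6 fires (xi), giving q39.
Fixed point reached. q3 is concluded only by (viii); (viii) needs q23 (never derived).

no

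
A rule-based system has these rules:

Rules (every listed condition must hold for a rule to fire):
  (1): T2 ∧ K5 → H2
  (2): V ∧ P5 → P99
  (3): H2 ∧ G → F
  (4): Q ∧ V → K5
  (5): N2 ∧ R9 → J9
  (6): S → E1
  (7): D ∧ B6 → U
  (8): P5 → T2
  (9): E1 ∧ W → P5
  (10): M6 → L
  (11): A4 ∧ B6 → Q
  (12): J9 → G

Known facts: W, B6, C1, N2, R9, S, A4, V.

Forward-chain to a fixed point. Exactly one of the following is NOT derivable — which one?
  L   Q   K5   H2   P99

Round 1 fires (5), (6), (11), giving J9, E1, Q.
Round 2 fires (4), (9), (12), giving K5, P5, G.
Round 3 fires (2), (8), giving P99, T2.
Round 4 fires (1), giving H2.
Round 5 fires (3), giving F.
Derived: H2 (round 4), K5 (round 2), Q (round 1), P99 (round 3). L never appears in any round.

L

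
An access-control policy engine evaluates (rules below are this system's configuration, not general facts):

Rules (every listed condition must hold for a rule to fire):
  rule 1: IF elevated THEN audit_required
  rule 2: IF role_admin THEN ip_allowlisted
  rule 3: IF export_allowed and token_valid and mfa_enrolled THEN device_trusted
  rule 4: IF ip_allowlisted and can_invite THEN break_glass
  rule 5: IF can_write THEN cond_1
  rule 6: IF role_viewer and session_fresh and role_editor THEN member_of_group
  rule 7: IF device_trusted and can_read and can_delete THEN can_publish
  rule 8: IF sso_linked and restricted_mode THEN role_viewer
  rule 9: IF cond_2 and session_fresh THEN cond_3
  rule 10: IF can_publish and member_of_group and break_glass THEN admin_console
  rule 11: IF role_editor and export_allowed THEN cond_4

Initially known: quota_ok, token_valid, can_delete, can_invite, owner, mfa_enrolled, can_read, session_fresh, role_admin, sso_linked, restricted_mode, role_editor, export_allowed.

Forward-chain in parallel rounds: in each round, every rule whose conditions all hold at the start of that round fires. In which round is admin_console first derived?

Round 1 fires rule 2, rule 3, rule 8, rule 11, giving ip_allowlisted, device_trusted, role_viewer, cond_4.
Round 2 fires rule 4, rule 6, rule 7, giving break_glass, member_of_group, can_publish.
Round 3 fires rule 10, giving admin_console.
admin_console first appears in round 3.

3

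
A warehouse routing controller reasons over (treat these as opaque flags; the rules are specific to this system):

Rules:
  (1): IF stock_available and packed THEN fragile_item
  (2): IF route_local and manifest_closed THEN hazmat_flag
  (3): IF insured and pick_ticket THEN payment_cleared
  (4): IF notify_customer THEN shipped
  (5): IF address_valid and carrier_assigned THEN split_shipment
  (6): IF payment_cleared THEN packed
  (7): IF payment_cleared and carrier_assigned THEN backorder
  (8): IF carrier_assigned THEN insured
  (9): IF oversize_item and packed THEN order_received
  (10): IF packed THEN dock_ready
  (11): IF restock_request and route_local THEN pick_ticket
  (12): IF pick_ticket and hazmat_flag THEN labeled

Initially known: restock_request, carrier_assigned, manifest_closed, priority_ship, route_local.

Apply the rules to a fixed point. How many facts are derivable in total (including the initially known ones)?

[1] (2) [IF route_local and manifest_closed THEN hazmat_flag]; (8) [IF carrier_assigned THEN insured]; (11) [IF restock_request and route_local THEN pick_ticket]. ⇒ new: hazmat_flag, insured, pick_ticket.
[2] (3) [IF insured and pick_ticket THEN payment_cleared]; (12) [IF pick_ticket and hazmat_flag THEN labeled]. ⇒ new: payment_cleared, labeled.
[3] (6) [IF payment_cleared THEN packed]; (7) [IF payment_cleared and carrier_assigned THEN backorder]. ⇒ new: packed, backorder.
[4] (10) [IF packed THEN dock_ready]. ⇒ new: dock_ready.
Closure: {backorder, carrier_assigned, dock_ready, hazmat_flag, insured, labeled, manifest_closed, packed, payment_cleared, pick_ticket, priority_ship, restock_request, route_local} — 13 facts.

13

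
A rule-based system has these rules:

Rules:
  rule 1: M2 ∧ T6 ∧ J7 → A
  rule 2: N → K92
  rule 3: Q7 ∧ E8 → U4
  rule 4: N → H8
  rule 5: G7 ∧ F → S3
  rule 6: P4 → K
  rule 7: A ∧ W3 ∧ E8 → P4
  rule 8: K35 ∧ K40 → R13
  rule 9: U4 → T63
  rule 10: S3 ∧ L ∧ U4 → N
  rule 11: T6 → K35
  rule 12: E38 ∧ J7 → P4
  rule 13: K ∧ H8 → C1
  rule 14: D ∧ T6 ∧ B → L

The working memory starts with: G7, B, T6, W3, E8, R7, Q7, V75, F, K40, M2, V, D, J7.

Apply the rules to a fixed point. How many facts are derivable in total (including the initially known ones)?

27

Round 1 fires rule 1, rule 3, rule 5, rule 11, rule 14, giving A, U4, S3, K35, L.
Round 2 fires rule 7, rule 8, rule 9, rule 10, giving P4, R13, T63, N.
Round 3 fires rule 2, rule 4, rule 6, giving K92, H8, K.
Round 4 fires rule 13, giving C1.
Closure: {A, B, C1, D, E8, F, G7, H8, J7, K, K35, K40, K92, L, M2, N, P4, Q7, R13, R7, S3, T6, T63, U4, V, V75, W3} — 27 facts.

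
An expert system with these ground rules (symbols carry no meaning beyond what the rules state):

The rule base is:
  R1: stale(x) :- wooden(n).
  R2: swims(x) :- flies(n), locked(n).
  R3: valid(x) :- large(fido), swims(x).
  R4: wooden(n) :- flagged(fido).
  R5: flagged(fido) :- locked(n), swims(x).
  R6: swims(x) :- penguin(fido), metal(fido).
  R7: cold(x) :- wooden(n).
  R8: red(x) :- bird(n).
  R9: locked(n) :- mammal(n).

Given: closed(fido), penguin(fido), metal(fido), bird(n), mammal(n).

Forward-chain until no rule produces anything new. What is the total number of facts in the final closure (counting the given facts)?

Round 1: R6 [swims(x) :- penguin(fido), metal(fido).]; R8 [red(x) :- bird(n).]; R9 [locked(n) :- mammal(n).]. New: swims(x), red(x), locked(n).
Round 2: R5 [flagged(fido) :- locked(n), swims(x).]. New: flagged(fido).
Round 3: R4 [wooden(n) :- flagged(fido).]. New: wooden(n).
Round 4: R1 [stale(x) :- wooden(n).]; R7 [cold(x) :- wooden(n).]. New: stale(x), cold(x).
Closure: {bird(n), closed(fido), cold(x), flagged(fido), locked(n), mammal(n), metal(fido), penguin(fido), red(x), stale(x), swims(x), wooden(n)} — 12 facts.

12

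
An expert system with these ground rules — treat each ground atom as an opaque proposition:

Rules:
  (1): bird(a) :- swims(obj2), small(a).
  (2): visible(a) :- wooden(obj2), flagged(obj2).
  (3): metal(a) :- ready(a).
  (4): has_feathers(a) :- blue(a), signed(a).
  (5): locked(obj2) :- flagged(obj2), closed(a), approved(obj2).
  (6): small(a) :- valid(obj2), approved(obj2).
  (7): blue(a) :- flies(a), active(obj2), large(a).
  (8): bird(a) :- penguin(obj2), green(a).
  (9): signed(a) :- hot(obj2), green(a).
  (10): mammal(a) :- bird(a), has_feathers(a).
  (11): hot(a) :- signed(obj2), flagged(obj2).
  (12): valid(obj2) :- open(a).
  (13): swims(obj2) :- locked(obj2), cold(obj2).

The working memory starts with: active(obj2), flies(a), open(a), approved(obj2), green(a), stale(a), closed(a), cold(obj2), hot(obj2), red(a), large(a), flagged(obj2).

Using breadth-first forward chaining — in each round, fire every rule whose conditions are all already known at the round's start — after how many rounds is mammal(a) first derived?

4

Round 1 fires (5), (7), (9), (12), giving locked(obj2), blue(a), signed(a), valid(obj2).
Round 2 fires (4), (6), (13), giving has_feathers(a), small(a), swims(obj2).
Round 3 fires (1), giving bird(a).
Round 4 fires (10), giving mammal(a).
mammal(a) first appears in round 4.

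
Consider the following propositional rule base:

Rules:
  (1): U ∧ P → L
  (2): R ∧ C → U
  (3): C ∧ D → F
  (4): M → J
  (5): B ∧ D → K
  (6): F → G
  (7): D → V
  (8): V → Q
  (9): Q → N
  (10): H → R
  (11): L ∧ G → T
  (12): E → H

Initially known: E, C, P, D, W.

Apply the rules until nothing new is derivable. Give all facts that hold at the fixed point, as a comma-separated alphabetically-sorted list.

Round 1: (3) [C ∧ D → F]; (7) [D → V]; (12) [E → H]. New: F, V, H.
Round 2: (6) [F → G]; (8) [V → Q]; (10) [H → R]. New: G, Q, R.
Round 3: (2) [R ∧ C → U]; (9) [Q → N]. New: U, N.
Round 4: (1) [U ∧ P → L]. New: L.
Round 5: (11) [L ∧ G → T]. New: T.

C, D, E, F, G, H, L, N, P, Q, R, T, U, V, W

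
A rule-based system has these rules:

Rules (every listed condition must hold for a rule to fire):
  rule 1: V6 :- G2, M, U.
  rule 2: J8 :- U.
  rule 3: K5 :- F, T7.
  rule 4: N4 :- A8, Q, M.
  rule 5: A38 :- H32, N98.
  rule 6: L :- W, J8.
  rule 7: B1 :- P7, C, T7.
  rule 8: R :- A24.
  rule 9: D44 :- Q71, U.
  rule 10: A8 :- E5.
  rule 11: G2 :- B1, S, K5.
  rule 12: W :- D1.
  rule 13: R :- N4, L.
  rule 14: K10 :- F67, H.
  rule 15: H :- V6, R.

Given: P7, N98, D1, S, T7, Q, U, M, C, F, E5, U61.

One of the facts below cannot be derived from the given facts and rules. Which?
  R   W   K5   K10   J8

[1] rule 2 [J8 :- U.]; rule 3 [K5 :- F, T7.]; rule 7 [B1 :- P7, C, T7.]; rule 10 [A8 :- E5.]; rule 12 [W :- D1.]. ⇒ new: J8, K5, B1, A8, W.
[2] rule 4 [N4 :- A8, Q, M.]; rule 6 [L :- W, J8.]; rule 11 [G2 :- B1, S, K5.]. ⇒ new: N4, L, G2.
[3] rule 1 [V6 :- G2, M, U.]; rule 13 [R :- N4, L.]. ⇒ new: V6, R.
[4] rule 15 [H :- V6, R.]. ⇒ new: H.
Derived: W (round 1), K5 (round 1), J8 (round 1), R (round 3). K10 never appears in any round.

K10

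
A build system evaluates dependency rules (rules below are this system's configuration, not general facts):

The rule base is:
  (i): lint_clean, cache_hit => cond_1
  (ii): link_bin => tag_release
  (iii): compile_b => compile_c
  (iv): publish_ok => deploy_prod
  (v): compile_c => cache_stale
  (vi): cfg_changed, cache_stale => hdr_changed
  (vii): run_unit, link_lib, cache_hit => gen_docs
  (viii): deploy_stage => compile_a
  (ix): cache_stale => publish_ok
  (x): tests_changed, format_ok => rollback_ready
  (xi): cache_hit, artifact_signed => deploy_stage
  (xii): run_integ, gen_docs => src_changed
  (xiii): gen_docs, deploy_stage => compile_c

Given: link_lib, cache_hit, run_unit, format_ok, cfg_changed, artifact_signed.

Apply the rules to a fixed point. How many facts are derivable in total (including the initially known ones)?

14

Round 1 — (vii), (xi), derive gen_docs, deploy_stage.
Round 2 — (viii), (xiii), derive compile_a, compile_c.
Round 3 — (v), derive cache_stale.
Round 4 — (vi), (ix), derive hdr_changed, publish_ok.
Round 5 — (iv), derive deploy_prod.
Closure: {artifact_signed, cache_hit, cache_stale, cfg_changed, compile_a, compile_c, deploy_prod, deploy_stage, format_ok, gen_docs, hdr_changed, link_lib, publish_ok, run_unit} — 14 facts.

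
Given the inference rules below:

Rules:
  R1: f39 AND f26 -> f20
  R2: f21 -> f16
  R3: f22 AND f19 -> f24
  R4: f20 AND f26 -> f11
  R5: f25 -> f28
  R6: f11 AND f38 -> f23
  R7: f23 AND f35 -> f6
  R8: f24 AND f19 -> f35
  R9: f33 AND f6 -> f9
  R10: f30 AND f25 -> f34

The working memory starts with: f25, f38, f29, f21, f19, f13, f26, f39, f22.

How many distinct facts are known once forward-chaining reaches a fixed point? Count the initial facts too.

Round 1: R1 [f39 AND f26 -> f20]; R2 [f21 -> f16]; R3 [f22 AND f19 -> f24]; R5 [f25 -> f28]. New: f20, f16, f24, f28.
Round 2: R4 [f20 AND f26 -> f11]; R8 [f24 AND f19 -> f35]. New: f11, f35.
Round 3: R6 [f11 AND f38 -> f23]. New: f23.
Round 4: R7 [f23 AND f35 -> f6]. New: f6.
Closure: {f11, f13, f16, f19, f20, f21, f22, f23, f24, f25, f26, f28, f29, f35, f38, f39, f6} — 17 facts.

17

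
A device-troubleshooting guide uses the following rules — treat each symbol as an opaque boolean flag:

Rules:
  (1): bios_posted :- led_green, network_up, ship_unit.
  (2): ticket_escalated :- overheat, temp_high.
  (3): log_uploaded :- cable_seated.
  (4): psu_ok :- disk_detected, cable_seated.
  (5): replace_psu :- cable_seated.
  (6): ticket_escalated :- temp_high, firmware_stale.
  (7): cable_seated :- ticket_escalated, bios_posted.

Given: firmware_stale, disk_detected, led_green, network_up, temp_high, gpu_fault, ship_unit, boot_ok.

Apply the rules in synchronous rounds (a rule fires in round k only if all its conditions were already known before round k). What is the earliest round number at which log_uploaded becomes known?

3

Round 1: (1) [bios_posted :- led_green, network_up, ship_unit.]; (6) [ticket_escalated :- temp_high, firmware_stale.]. New: bios_posted, ticket_escalated.
Round 2: (7) [cable_seated :- ticket_escalated, bios_posted.]. New: cable_seated.
Round 3: (3) [log_uploaded :- cable_seated.]; (4) [psu_ok :- disk_detected, cable_seated.]; (5) [replace_psu :- cable_seated.]. New: log_uploaded, psu_ok, replace_psu.
log_uploaded first appears in round 3.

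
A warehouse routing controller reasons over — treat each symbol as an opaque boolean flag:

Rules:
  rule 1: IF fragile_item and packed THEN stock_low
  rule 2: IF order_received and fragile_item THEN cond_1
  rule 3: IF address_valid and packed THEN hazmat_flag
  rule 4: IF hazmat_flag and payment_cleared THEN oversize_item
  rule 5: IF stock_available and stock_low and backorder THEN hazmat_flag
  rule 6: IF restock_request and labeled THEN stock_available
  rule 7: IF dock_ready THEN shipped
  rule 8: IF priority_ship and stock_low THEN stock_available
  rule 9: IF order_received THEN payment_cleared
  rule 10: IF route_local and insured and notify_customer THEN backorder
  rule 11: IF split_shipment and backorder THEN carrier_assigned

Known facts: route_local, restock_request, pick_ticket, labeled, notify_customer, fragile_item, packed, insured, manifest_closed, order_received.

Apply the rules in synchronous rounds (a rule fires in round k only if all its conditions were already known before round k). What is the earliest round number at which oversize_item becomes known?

Round 1 — rule 1, rule 2, rule 6, rule 9, rule 10, derive stock_low, cond_1, stock_available, payment_cleared, backorder.
Round 2 — rule 5, derive hazmat_flag.
Round 3 — rule 4, derive oversize_item.
oversize_item first appears in round 3.

3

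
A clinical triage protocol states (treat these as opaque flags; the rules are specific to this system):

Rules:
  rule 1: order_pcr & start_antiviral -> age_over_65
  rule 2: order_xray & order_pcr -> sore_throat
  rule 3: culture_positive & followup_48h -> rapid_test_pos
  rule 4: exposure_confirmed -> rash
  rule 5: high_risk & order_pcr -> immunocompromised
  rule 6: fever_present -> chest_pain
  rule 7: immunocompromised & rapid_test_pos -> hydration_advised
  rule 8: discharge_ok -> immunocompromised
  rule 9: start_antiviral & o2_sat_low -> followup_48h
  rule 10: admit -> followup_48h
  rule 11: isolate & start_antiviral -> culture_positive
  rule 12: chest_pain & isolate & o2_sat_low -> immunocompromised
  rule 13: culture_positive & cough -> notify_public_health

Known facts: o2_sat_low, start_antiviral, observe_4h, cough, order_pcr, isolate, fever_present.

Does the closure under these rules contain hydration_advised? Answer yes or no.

yes

Round 1: rule 1 [order_pcr & start_antiviral -> age_over_65]; rule 6 [fever_present -> chest_pain]; rule 9 [start_antiviral & o2_sat_low -> followup_48h]; rule 11 [isolate & start_antiviral -> culture_positive]. Adds age_over_65, chest_pain, followup_48h, culture_positive.
Round 2: rule 3 [culture_positive & followup_48h -> rapid_test_pos]; rule 12 [chest_pain & isolate & o2_sat_low -> immunocompromised]; rule 13 [culture_positive & cough -> notify_public_health]. Adds rapid_test_pos, immunocompromised, notify_public_health.
Round 3: rule 7 [immunocompromised & rapid_test_pos -> hydration_advised]. Adds hydration_advised.
hydration_advised appears in round 3, so it is derivable.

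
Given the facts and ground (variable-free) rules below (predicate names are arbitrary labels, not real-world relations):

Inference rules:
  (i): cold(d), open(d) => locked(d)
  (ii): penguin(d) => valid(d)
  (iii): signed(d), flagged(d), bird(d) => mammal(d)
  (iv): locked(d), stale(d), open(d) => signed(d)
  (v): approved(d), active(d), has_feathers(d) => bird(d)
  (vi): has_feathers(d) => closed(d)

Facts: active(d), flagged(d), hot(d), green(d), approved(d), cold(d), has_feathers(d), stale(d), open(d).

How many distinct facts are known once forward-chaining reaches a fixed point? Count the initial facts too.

14

Round 1: (i) [cold(d), open(d) => locked(d)]; (v) [approved(d), active(d), has_feathers(d) => bird(d)]; (vi) [has_feathers(d) => closed(d)]. Adds locked(d), bird(d), closed(d).
Round 2: (iv) [locked(d), stale(d), open(d) => signed(d)]. Adds signed(d).
Round 3: (iii) [signed(d), flagged(d), bird(d) => mammal(d)]. Adds mammal(d).
Closure: {active(d), approved(d), bird(d), closed(d), cold(d), flagged(d), green(d), has_feathers(d), hot(d), locked(d), mammal(d), open(d), signed(d), stale(d)} — 14 facts.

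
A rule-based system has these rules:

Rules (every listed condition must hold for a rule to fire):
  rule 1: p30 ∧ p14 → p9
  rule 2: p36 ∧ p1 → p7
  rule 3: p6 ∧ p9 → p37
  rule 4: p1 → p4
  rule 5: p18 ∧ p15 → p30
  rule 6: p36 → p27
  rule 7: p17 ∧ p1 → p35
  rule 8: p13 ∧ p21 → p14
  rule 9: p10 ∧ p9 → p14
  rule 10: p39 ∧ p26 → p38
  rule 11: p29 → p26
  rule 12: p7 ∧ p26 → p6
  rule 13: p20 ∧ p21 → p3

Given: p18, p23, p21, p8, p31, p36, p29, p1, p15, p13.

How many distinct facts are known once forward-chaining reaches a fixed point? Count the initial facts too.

19

Round 1: rule 2 [p36 ∧ p1 → p7]; rule 4 [p1 → p4]; rule 5 [p18 ∧ p15 → p30]; rule 6 [p36 → p27]; rule 8 [p13 ∧ p21 → p14]; rule 11 [p29 → p26]. New: p7, p4, p30, p27, p14, p26.
Round 2: rule 1 [p30 ∧ p14 → p9]; rule 12 [p7 ∧ p26 → p6]. New: p9, p6.
Round 3: rule 3 [p6 ∧ p9 → p37]. New: p37.
Closure: {p1, p13, p14, p15, p18, p21, p23, p26, p27, p29, p30, p31, p36, p37, p4, p6, p7, p8, p9} — 19 facts.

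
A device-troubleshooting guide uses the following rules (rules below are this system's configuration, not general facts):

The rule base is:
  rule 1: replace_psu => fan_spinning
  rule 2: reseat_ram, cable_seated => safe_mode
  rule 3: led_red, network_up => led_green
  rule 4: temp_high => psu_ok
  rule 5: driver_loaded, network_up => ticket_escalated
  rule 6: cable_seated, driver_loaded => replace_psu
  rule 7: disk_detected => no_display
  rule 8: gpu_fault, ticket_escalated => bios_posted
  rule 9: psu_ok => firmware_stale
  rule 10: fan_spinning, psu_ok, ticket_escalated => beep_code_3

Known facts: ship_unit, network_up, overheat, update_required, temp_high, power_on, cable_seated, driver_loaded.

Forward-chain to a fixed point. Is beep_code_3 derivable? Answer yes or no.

yes

Round 1: rule 4 [temp_high => psu_ok]; rule 5 [driver_loaded, network_up => ticket_escalated]; rule 6 [cable_seated, driver_loaded => replace_psu]. Adds psu_ok, ticket_escalated, replace_psu.
Round 2: rule 1 [replace_psu => fan_spinning]; rule 9 [psu_ok => firmware_stale]. Adds fan_spinning, firmware_stale.
Round 3: rule 10 [fan_spinning, psu_ok, ticket_escalated => beep_code_3]. Adds beep_code_3.
beep_code_3 appears in round 3, so it is derivable.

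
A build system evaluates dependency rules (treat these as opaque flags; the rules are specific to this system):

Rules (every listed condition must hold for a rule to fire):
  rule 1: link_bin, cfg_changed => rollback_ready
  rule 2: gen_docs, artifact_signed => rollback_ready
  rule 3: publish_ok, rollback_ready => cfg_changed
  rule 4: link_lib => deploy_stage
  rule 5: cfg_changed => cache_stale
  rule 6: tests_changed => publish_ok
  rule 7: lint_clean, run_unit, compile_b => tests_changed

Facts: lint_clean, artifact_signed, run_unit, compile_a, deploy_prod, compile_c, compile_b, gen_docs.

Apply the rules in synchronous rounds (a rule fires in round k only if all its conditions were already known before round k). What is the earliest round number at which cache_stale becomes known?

[1] rule 2 [gen_docs, artifact_signed => rollback_ready]; rule 7 [lint_clean, run_unit, compile_b => tests_changed]. ⇒ new: rollback_ready, tests_changed.
[2] rule 6 [tests_changed => publish_ok]. ⇒ new: publish_ok.
[3] rule 3 [publish_ok, rollback_ready => cfg_changed]. ⇒ new: cfg_changed.
[4] rule 5 [cfg_changed => cache_stale]. ⇒ new: cache_stale.
cache_stale first appears in round 4.

4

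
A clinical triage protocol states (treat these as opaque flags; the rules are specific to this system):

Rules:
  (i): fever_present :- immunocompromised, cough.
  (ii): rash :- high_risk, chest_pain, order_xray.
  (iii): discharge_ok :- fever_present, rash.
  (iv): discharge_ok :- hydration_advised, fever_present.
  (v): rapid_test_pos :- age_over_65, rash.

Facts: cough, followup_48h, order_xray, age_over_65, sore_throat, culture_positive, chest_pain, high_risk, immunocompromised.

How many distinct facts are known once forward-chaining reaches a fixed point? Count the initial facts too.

[1] (i) [fever_present :- immunocompromised, cough.]; (ii) [rash :- high_risk, chest_pain, order_xray.]. ⇒ new: fever_present, rash.
[2] (iii) [discharge_ok :- fever_present, rash.]; (v) [rapid_test_pos :- age_over_65, rash.]. ⇒ new: discharge_ok, rapid_test_pos.
Closure: {age_over_65, chest_pain, cough, culture_positive, discharge_ok, fever_present, followup_48h, high_risk, immunocompromised, order_xray, rapid_test_pos, rash, sore_throat} — 13 facts.

13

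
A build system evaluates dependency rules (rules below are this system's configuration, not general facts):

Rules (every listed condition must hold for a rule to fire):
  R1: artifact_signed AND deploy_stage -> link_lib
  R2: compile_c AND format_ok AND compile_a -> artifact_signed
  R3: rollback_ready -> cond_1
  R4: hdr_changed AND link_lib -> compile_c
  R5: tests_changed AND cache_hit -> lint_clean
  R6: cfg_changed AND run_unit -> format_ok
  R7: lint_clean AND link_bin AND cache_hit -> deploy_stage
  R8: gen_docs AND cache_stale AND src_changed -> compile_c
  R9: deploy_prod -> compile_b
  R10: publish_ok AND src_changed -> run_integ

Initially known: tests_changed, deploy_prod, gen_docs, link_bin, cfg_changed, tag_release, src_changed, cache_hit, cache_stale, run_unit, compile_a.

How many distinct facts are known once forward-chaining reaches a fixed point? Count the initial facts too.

Round 1: R5 [tests_changed AND cache_hit -> lint_clean]; R6 [cfg_changed AND run_unit -> format_ok]; R8 [gen_docs AND cache_stale AND src_changed -> compile_c]; R9 [deploy_prod -> compile_b]. New: lint_clean, format_ok, compile_c, compile_b.
Round 2: R2 [compile_c AND format_ok AND compile_a -> artifact_signed]; R7 [lint_clean AND link_bin AND cache_hit -> deploy_stage]. New: artifact_signed, deploy_stage.
Round 3: R1 [artifact_signed AND deploy_stage -> link_lib]. New: link_lib.
Closure: {artifact_signed, cache_hit, cache_stale, cfg_changed, compile_a, compile_b, compile_c, deploy_prod, deploy_stage, format_ok, gen_docs, link_bin, link_lib, lint_clean, run_unit, src_changed, tag_release, tests_changed} — 18 facts.

18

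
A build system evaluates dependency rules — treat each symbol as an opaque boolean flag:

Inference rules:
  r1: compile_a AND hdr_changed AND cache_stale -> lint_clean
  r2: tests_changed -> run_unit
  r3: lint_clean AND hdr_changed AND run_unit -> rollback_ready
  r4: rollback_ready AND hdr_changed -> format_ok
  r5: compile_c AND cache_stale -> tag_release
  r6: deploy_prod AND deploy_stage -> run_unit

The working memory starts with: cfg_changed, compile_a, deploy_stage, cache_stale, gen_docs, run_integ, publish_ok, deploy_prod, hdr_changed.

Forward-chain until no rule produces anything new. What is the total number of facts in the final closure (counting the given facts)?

13

Round 1 fires r1, r6, giving lint_clean, run_unit.
Round 2 fires r3, giving rollback_ready.
Round 3 fires r4, giving format_ok.
Closure: {cache_stale, cfg_changed, compile_a, deploy_prod, deploy_stage, format_ok, gen_docs, hdr_changed, lint_clean, publish_ok, rollback_ready, run_integ, run_unit} — 13 facts.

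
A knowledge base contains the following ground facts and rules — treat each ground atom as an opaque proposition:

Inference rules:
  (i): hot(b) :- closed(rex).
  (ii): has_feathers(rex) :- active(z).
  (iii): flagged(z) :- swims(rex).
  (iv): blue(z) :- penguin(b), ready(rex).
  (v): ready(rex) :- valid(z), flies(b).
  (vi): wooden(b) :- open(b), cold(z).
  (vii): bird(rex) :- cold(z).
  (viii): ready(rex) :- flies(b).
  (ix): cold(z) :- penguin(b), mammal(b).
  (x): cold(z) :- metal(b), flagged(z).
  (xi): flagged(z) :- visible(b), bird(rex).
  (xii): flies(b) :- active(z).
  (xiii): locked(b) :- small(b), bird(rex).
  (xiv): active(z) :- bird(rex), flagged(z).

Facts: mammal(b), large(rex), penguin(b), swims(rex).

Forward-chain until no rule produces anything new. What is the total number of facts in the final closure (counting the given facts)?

12

Round 1: (iii) [flagged(z) :- swims(rex).]; (ix) [cold(z) :- penguin(b), mammal(b).]. Adds flagged(z), cold(z).
Round 2: (vii) [bird(rex) :- cold(z).]. Adds bird(rex).
Round 3: (xiv) [active(z) :- bird(rex), flagged(z).]. Adds active(z).
Round 4: (ii) [has_feathers(rex) :- active(z).]; (xii) [flies(b) :- active(z).]. Adds has_feathers(rex), flies(b).
Round 5: (viii) [ready(rex) :- flies(b).]. Adds ready(rex).
Round 6: (iv) [blue(z) :- penguin(b), ready(rex).]. Adds blue(z).
Closure: {active(z), bird(rex), blue(z), cold(z), flagged(z), flies(b), has_feathers(rex), large(rex), mammal(b), penguin(b), ready(rex), swims(rex)} — 12 facts.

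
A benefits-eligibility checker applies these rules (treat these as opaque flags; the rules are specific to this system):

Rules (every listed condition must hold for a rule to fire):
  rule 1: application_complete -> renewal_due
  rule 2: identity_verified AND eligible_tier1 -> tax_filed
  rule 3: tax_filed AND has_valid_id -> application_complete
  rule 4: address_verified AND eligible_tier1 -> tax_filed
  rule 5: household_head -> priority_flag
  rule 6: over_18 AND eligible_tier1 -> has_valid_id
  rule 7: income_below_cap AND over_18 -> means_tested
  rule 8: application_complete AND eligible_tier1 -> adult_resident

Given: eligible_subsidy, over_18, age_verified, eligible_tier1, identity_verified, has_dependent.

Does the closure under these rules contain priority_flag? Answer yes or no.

no

Round 1: rule 2 [identity_verified AND eligible_tier1 -> tax_filed]; rule 6 [over_18 AND eligible_tier1 -> has_valid_id]. New: tax_filed, has_valid_id.
Round 2: rule 3 [tax_filed AND has_valid_id -> application_complete]. New: application_complete.
Round 3: rule 1 [application_complete -> renewal_due]; rule 8 [application_complete AND eligible_tier1 -> adult_resident]. New: renewal_due, adult_resident.
Fixed point reached. priority_flag is concluded only by rule 5; rule 5 needs household_head (never derived).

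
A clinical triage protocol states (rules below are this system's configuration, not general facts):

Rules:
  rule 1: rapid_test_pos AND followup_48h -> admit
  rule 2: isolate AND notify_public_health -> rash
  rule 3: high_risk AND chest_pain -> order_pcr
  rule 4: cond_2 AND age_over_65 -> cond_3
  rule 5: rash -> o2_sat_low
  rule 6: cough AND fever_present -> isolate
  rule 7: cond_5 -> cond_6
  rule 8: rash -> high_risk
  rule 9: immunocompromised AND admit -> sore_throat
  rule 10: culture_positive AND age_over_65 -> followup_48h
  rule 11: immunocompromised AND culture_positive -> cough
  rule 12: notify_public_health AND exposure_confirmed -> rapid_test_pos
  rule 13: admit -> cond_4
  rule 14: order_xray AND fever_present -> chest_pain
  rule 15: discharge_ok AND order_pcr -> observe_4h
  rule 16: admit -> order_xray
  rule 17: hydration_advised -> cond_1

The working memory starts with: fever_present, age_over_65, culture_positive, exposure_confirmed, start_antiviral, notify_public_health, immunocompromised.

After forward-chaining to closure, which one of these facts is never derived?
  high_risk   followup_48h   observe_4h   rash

observe_4h

Round 1 fires rule 10, rule 11, rule 12, giving followup_48h, cough, rapid_test_pos.
Round 2 fires rule 1, rule 6, giving admit, isolate.
Round 3 fires rule 2, rule 9, rule 13, rule 16, giving rash, sore_throat, cond_4, order_xray.
Round 4 fires rule 5, rule 8, rule 14, giving o2_sat_low, high_risk, chest_pain.
Round 5 fires rule 3, giving order_pcr.
Derived: high_risk (round 4), followup_48h (round 1), rash (round 3). observe_4h never appears in any round.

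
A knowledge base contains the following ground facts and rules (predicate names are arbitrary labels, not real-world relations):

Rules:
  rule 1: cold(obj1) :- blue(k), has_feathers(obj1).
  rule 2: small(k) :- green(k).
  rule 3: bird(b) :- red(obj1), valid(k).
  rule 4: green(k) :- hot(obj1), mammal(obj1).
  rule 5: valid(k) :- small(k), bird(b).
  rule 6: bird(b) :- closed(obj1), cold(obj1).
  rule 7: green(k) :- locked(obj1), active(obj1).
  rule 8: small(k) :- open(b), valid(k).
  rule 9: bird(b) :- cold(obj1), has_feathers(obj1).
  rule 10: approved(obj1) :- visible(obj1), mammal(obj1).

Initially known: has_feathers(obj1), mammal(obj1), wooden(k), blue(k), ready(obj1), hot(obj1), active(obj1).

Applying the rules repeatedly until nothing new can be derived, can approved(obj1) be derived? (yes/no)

Round 1 fires rule 1, rule 4, giving cold(obj1), green(k).
Round 2 fires rule 2, rule 9, giving small(k), bird(b).
Round 3 fires rule 5, giving valid(k).
Fixed point reached. approved(obj1) is concluded only by rule 10; rule 10 needs visible(obj1) (never derived).

no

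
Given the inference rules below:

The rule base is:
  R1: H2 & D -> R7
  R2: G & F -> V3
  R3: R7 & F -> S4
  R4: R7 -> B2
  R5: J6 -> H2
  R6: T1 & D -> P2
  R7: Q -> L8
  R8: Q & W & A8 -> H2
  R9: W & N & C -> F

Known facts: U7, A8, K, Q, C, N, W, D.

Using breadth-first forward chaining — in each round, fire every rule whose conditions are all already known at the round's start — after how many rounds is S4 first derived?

Round 1 — R7, R8, R9, derive L8, H2, F.
Round 2 — R1, derive R7.
Round 3 — R3, R4, derive S4, B2.
S4 first appears in round 3.

3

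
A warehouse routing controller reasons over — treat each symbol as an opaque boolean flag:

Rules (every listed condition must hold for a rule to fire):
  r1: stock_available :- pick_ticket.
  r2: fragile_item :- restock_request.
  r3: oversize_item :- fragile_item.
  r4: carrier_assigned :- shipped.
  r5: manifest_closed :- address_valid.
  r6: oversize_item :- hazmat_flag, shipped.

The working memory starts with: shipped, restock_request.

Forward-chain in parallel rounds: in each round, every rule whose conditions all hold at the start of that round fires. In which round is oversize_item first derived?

2

Round 1 — r2, r4, derive fragile_item, carrier_assigned.
Round 2 — r3, derive oversize_item.
oversize_item first appears in round 2.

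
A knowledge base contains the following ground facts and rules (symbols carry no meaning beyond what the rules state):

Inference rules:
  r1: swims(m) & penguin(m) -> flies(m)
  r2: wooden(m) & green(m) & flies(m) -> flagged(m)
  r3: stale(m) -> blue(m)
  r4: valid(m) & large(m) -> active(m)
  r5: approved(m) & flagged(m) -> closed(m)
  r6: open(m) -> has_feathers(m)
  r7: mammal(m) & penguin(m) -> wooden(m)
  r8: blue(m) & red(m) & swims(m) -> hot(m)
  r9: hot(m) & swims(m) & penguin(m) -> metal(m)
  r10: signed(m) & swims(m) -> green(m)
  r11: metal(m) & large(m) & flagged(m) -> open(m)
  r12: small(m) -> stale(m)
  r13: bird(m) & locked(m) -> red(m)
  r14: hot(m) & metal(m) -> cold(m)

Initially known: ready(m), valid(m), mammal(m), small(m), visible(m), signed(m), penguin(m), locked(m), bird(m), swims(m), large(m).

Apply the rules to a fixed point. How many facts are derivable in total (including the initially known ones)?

24

Round 1: r1 [swims(m) & penguin(m) -> flies(m)]; r4 [valid(m) & large(m) -> active(m)]; r7 [mammal(m) & penguin(m) -> wooden(m)]; r10 [signed(m) & swims(m) -> green(m)]; r12 [small(m) -> stale(m)]; r13 [bird(m) & locked(m) -> red(m)]. Adds flies(m), active(m), wooden(m), green(m), stale(m), red(m).
Round 2: r2 [wooden(m) & green(m) & flies(m) -> flagged(m)]; r3 [stale(m) -> blue(m)]. Adds flagged(m), blue(m).
Round 3: r8 [blue(m) & red(m) & swims(m) -> hot(m)]. Adds hot(m).
Round 4: r9 [hot(m) & swims(m) & penguin(m) -> metal(m)]. Adds metal(m).
Round 5: r11 [metal(m) & large(m) & flagged(m) -> open(m)]; r14 [hot(m) & metal(m) -> cold(m)]. Adds open(m), cold(m).
Round 6: r6 [open(m) -> has_feathers(m)]. Adds has_feathers(m).
Closure: {active(m), bird(m), blue(m), cold(m), flagged(m), flies(m), green(m), has_feathers(m), hot(m), large(m), locked(m), mammal(m), metal(m), open(m), penguin(m), ready(m), red(m), signed(m), small(m), stale(m), swims(m), valid(m), visible(m), wooden(m)} — 24 facts.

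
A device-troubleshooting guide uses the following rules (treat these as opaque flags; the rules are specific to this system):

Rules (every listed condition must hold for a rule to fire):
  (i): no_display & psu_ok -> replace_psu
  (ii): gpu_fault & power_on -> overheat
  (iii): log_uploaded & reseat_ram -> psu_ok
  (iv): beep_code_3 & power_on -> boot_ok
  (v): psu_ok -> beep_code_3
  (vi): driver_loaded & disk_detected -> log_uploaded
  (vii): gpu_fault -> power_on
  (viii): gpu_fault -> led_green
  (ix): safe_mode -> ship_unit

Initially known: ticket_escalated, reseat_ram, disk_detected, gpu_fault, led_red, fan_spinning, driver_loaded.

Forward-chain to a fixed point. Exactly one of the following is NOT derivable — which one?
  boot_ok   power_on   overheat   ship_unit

ship_unit

Round 1 — (vi), (vii), (viii), derive log_uploaded, power_on, led_green.
Round 2 — (ii), (iii), derive overheat, psu_ok.
Round 3 — (v), derive beep_code_3.
Round 4 — (iv), derive boot_ok.
Derived: overheat (round 2), power_on (round 1), boot_ok (round 4). ship_unit never appears in any round.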